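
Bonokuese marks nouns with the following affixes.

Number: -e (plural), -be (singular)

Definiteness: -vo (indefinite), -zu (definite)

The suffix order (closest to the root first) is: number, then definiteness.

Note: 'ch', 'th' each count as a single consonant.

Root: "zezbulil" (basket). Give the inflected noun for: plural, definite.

Attach number plural -e → zezbulile.
Attach definiteness definite -zu → zezbulilezu.

zezbulilezu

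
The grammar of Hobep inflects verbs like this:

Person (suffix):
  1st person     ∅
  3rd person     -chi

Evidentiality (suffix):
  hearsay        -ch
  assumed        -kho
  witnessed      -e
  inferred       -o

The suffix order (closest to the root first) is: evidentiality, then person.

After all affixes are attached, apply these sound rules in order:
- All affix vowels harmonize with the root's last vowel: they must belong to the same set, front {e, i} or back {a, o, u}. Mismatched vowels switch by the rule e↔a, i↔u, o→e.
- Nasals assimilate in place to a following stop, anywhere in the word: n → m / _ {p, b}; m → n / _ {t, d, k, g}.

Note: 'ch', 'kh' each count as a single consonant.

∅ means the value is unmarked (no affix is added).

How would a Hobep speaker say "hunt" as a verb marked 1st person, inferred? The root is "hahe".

Attach evidentiality inferred -o → haheo.
person = 1st person: zero marking, form stays haheo.
Apply vowel harmony: haheo → hahee.
Nasal assimilation: no change.

hahee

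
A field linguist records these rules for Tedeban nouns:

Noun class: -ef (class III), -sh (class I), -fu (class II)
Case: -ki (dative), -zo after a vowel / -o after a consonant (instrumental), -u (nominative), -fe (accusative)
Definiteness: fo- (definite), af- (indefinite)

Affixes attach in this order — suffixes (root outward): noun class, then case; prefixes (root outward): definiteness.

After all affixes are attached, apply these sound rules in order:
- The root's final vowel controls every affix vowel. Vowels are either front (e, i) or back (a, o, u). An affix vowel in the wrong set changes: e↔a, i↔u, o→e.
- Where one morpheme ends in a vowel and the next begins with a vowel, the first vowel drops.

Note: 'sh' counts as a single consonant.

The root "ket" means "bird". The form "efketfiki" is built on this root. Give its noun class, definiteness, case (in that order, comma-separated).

class II, indefinite, dative

Segment: af-ket-fu-ki.
noun class: -fu → class II.
definiteness: af- → indefinite.
case: -ki → dative.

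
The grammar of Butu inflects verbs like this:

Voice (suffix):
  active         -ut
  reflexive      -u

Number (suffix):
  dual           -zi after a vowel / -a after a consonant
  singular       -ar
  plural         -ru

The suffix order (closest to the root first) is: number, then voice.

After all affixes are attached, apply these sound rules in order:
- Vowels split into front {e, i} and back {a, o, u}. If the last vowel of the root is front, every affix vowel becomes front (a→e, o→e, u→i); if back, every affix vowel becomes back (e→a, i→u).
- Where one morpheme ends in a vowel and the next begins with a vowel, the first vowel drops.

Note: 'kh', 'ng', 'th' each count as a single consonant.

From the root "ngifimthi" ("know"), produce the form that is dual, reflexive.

ngifimthizi

Attach number dual -zi (after vowel 'i') → ngifimthizi.
Attach voice reflexive -u → ngifimthiziu.
Apply vowel harmony: ngifimthiziu → ngifimthizii.
Apply vowel deletion: ngifimthizii → ngifimthizi.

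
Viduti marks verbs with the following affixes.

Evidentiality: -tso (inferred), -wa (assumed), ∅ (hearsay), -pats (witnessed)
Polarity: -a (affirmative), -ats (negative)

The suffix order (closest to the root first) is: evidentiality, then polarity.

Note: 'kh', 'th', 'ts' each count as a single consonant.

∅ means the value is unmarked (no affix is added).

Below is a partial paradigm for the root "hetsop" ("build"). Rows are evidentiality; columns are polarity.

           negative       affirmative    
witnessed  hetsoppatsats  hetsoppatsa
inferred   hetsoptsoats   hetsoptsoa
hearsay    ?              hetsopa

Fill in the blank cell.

hetsopats

evidentiality = hearsay: zero marking, form stays hetsop.
Attach polarity negative -ats → hetsopats.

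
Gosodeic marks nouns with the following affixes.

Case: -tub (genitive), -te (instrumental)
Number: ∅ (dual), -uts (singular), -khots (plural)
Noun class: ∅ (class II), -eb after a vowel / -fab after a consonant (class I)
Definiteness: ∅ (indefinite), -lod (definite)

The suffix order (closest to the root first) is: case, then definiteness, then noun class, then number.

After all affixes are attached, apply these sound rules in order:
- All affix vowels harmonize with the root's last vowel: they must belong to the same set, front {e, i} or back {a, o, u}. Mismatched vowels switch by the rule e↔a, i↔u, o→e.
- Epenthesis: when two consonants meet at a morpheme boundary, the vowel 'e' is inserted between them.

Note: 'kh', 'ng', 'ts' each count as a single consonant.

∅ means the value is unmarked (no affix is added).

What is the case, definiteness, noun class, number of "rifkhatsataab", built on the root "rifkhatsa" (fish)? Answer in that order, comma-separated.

instrumental, indefinite, class I, dual

Segment: rifkhatsa-te-eb.
case: -te → instrumental.
definiteness: ∅ → indefinite.
noun class: -eb/fab → class I.
number: ∅ → dual.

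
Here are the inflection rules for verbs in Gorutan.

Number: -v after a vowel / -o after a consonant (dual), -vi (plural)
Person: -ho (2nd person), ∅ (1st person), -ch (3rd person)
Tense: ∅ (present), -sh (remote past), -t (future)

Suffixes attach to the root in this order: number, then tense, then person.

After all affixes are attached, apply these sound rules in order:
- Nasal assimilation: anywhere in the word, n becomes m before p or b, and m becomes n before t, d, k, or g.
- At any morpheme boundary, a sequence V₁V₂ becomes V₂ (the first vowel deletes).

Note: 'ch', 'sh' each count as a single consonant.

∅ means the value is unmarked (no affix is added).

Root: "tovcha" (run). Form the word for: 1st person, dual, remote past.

tovchavsh

Attach number dual -v (after vowel 'a') → tovchav.
Attach tense remote past -sh → tovchavsh.
person = 1st person: zero marking, form stays tovchavsh.
Nasal assimilation: no change.
Vowel deletion: no change.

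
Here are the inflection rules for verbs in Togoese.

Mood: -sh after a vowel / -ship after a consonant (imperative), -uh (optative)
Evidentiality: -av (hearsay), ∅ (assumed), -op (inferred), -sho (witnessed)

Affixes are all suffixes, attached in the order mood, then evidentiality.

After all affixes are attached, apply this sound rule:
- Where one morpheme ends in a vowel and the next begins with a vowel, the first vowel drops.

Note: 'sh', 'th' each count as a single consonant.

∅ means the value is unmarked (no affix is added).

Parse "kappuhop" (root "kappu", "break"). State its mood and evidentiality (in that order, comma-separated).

Segment: kappu-uh-op.
mood: -uh → optative.
evidentiality: -op → inferred.

optative, inferred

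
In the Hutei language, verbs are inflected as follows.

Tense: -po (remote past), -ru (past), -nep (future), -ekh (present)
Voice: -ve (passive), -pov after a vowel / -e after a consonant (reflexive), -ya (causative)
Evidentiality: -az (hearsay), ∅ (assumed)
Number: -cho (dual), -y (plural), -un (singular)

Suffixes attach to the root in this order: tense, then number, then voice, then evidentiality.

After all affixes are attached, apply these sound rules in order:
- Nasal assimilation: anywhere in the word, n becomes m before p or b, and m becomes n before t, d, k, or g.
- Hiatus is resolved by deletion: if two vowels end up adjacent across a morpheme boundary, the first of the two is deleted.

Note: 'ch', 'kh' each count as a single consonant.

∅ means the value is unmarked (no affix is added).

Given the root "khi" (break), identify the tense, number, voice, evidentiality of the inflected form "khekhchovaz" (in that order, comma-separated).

Segment: khi-ekh-cho-ve-az.
tense: -ekh → present.
number: -cho → dual.
voice: -ve → passive.
evidentiality: -az → hearsay.

present, dual, passive, hearsay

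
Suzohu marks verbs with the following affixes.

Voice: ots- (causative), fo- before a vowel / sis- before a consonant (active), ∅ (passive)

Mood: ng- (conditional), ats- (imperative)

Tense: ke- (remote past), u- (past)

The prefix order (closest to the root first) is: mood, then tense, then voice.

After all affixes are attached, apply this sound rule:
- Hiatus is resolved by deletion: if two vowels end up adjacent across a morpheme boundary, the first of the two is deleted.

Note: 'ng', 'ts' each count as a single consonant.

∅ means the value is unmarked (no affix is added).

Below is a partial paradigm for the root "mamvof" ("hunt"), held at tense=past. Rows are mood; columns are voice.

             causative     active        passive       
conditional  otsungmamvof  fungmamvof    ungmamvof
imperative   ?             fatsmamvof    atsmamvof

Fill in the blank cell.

otsatsmamvof

Attach mood imperative ats- → atsmamvof.
Attach tense past u- → uatsmamvof.
Attach voice causative ots- → otsuatsmamvof.
Apply vowel deletion: otsuatsmamvof → otsatsmamvof.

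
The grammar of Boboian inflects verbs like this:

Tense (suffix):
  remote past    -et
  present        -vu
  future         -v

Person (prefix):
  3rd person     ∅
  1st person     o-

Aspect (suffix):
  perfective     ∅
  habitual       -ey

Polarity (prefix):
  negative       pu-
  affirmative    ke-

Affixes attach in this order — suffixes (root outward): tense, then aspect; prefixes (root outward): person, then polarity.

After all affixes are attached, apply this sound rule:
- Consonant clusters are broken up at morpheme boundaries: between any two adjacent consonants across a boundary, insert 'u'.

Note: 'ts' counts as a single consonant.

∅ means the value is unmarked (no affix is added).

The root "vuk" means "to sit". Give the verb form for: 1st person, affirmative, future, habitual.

keovukuvey

Attach tense future -v → vukv.
Attach person 1st person o- → ovukv.
Attach polarity affirmative ke- → keovukv.
Attach aspect habitual -ey → keovukvey.
Apply epenthesis: keovukvey → keovukuvey.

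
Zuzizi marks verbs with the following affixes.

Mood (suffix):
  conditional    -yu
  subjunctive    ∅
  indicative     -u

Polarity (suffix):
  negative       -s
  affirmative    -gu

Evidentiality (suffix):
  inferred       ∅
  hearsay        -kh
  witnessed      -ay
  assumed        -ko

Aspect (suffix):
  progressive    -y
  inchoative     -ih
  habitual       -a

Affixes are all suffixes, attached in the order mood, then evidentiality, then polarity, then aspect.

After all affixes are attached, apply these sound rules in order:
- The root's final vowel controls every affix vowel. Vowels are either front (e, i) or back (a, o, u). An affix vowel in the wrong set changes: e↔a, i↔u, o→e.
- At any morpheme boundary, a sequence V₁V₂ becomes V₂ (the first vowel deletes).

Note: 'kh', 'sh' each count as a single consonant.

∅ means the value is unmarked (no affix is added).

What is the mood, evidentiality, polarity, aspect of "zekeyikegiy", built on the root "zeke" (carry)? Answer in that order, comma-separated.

Segment: zeke-yu-ko-gu-y.
mood: -yu → conditional.
evidentiality: -ko → assumed.
polarity: -gu → affirmative.
aspect: -y → progressive.

conditional, assumed, affirmative, progressive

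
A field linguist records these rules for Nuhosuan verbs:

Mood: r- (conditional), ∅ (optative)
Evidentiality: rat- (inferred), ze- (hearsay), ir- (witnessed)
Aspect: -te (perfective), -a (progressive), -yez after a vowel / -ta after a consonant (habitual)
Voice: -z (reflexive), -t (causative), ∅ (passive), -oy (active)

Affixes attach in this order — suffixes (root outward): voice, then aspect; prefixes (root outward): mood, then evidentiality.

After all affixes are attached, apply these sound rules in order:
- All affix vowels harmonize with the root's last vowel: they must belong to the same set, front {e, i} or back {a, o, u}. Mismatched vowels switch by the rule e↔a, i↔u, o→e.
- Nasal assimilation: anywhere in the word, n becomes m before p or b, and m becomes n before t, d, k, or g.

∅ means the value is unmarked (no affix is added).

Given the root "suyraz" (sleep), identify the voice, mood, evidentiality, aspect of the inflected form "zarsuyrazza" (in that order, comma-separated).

reflexive, conditional, hearsay, progressive

Segment: ze-r-suyraz-z-a.
voice: -z → reflexive.
mood: r- → conditional.
evidentiality: ze- → hearsay.
aspect: -a → progressive.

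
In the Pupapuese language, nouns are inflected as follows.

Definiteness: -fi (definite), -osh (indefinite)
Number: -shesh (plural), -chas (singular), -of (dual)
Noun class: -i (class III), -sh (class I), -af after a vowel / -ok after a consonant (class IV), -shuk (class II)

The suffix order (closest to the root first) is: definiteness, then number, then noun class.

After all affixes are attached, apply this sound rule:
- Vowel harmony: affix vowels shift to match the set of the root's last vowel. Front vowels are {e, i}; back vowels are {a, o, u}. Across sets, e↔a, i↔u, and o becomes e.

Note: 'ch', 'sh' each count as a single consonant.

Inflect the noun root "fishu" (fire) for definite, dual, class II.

fishufuofshuk

Attach definiteness definite -fi → fishufi.
Attach number dual -of → fishufiof.
Attach noun class class II -shuk → fishufiofshuk.
Apply vowel harmony: fishufiofshuk → fishufuofshuk.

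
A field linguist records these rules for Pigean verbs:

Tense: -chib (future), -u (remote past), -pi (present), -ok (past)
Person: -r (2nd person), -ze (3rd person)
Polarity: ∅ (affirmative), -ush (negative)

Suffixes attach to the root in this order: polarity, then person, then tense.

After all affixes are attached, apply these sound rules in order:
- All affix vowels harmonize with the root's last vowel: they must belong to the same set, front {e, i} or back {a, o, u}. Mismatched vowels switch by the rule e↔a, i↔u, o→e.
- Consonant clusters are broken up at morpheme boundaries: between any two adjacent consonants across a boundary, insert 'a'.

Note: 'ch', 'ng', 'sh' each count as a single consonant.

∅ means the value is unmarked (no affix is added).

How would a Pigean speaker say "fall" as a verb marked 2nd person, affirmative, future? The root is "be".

polarity = affirmative: zero marking, form stays be.
Attach person 2nd person -r → ber.
Attach tense future -chib → berchib.
Vowel harmony: no change.
Apply epenthesis: berchib → berachib.

berachib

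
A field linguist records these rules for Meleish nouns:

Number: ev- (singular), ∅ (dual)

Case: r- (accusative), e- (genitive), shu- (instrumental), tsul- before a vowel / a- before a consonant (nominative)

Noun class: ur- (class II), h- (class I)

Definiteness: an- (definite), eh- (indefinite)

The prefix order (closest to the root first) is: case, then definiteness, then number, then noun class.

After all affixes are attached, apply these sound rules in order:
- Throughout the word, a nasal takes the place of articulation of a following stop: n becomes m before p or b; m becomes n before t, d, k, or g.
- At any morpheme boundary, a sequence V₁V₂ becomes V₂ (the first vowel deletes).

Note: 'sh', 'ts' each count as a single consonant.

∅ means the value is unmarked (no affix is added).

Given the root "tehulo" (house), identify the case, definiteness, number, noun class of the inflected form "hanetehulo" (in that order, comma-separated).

Segment: h-an-e-tehulo.
case: e- → genitive.
definiteness: an- → definite.
number: ∅ → dual.
noun class: h- → class I.

genitive, definite, dual, class I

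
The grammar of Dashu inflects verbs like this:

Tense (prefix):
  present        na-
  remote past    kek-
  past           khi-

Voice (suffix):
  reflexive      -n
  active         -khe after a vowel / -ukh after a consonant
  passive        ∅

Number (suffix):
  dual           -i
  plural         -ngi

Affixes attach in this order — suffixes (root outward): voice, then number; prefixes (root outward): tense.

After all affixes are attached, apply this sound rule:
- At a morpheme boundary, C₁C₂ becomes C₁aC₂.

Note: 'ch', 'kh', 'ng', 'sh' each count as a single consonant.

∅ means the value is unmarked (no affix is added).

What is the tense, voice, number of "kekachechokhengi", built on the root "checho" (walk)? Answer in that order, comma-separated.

remote past, active, plural

Segment: kek-checho-khe-ngi.
tense: kek- → remote past.
voice: -khe/ukh → active.
number: -ngi → plural.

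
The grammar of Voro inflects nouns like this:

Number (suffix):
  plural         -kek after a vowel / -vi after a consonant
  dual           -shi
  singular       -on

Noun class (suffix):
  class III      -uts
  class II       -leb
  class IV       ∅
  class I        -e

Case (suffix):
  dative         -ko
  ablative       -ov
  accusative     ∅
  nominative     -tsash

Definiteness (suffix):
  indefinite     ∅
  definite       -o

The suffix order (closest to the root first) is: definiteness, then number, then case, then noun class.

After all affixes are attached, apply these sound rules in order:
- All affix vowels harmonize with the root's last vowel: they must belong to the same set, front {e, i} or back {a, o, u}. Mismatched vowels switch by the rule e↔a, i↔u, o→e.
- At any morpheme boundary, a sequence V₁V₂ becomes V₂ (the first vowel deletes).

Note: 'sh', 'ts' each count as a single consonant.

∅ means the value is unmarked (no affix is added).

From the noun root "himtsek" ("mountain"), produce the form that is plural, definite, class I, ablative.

Attach definiteness definite -o → himtseko.
Attach number plural -kek (after vowel 'o') → himtsekokek.
Attach case ablative -ov → himtsekokekov.
Attach noun class class I -e → himtsekokekove.
Apply vowel harmony: himtsekokekove → himtsekekekeve.
Vowel deletion: no change.

himtsekekekeve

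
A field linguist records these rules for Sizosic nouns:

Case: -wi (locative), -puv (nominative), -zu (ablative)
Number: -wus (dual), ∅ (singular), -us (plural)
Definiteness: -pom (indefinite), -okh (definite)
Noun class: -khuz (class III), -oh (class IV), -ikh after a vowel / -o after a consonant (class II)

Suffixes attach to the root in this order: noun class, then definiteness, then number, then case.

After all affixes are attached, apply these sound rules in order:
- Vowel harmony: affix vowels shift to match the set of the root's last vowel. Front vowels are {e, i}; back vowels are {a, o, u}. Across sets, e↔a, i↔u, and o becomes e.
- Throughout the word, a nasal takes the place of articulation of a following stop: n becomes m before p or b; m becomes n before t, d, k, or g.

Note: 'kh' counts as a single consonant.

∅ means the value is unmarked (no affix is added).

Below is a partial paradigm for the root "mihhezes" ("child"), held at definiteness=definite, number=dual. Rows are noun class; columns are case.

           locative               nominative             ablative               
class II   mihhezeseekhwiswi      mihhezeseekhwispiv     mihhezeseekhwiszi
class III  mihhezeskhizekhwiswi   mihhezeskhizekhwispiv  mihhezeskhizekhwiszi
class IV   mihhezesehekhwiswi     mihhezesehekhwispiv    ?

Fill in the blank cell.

Attach noun class class IV -oh → mihhezesoh.
Attach definiteness definite -okh → mihhezesohokh.
Attach number dual -wus → mihhezesohokhwus.
Attach case ablative -zu → mihhezesohokhwuszu.
Apply vowel harmony: mihhezesohokhwuszu → mihhezesehekhwiszi.
Nasal assimilation: no change.

mihhezesehekhwiszi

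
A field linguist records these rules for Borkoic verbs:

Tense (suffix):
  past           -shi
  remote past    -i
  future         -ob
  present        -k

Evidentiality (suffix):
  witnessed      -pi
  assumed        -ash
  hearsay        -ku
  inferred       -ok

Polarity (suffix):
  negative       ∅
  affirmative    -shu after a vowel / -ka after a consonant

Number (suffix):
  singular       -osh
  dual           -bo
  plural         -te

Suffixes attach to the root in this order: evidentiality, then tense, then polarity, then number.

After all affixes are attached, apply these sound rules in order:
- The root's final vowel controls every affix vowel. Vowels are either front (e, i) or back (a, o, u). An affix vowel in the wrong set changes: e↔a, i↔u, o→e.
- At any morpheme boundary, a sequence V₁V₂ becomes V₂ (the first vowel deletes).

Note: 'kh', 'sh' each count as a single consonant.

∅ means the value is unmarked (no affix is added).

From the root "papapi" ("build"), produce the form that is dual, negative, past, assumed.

Attach evidentiality assumed -ash → papapiash.
Attach tense past -shi → papapiashshi.
polarity = negative: zero marking, form stays papapiashshi.
Attach number dual -bo → papapiashshibo.
Apply vowel harmony: papapiashshibo → papapieshshibe.
Apply vowel deletion: papapieshshibe → papapeshshibe.

papapeshshibe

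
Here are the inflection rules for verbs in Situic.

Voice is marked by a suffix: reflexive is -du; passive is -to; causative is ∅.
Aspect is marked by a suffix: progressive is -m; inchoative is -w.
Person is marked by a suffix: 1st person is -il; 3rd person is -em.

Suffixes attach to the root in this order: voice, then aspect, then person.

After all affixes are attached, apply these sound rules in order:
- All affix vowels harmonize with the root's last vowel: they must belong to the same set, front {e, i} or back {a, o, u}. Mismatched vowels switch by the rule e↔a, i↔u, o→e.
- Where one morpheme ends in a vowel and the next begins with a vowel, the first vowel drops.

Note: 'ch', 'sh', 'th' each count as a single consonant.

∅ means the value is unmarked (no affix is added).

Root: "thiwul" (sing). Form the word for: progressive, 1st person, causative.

voice = causative: zero marking, form stays thiwul.
Attach aspect progressive -m → thiwulm.
Attach person 1st person -il → thiwulmil.
Apply vowel harmony: thiwulmil → thiwulmul.
Vowel deletion: no change.

thiwulmul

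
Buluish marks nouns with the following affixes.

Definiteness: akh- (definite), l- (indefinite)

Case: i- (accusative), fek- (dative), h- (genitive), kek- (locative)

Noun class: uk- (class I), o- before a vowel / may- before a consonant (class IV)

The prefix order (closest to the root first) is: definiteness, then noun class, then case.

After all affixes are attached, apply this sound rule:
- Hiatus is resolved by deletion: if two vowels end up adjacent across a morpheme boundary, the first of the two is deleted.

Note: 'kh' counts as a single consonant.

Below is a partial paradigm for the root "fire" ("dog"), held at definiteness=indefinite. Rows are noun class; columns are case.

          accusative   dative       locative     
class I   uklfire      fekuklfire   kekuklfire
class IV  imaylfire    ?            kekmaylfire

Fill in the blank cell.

Attach definiteness indefinite l- → lfire.
Attach noun class class IV may- (before consonant 'l') → maylfire.
Attach case dative fek- → fekmaylfire.
Vowel deletion: no change.

fekmaylfire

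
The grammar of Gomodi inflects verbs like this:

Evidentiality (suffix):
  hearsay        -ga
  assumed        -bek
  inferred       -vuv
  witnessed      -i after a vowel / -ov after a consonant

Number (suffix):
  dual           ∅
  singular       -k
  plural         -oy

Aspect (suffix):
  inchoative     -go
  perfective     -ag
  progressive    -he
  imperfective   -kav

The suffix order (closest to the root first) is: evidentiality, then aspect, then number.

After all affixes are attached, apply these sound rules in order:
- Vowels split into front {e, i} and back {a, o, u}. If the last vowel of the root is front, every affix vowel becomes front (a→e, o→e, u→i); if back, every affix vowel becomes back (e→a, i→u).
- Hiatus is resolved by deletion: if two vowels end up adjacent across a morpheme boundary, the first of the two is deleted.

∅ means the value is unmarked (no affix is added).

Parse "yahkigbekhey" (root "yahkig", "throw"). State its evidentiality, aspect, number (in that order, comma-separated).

assumed, progressive, plural

Segment: yahkig-bek-he-oy.
evidentiality: -bek → assumed.
aspect: -he → progressive.
number: -oy → plural.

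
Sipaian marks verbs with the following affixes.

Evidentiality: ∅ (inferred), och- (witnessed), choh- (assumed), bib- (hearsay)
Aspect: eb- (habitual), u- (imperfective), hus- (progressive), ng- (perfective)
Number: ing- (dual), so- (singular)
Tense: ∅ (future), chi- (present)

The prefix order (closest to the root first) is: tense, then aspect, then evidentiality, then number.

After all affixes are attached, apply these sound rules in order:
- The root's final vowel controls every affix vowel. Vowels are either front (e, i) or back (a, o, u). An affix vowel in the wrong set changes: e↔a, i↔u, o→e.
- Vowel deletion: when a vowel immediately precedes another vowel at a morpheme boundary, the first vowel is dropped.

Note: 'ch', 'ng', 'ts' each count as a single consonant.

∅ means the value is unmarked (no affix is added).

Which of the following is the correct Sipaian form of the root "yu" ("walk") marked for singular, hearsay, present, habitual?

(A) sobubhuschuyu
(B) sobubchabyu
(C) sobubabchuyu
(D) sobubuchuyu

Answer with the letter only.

Attach tense present chi- → chiyu.
Attach aspect habitual eb- → ebchiyu.
Attach evidentiality hearsay bib- → bibebchiyu.
Attach number singular so- → sobibebchiyu.
Apply vowel harmony: sobibebchiyu → sobubabchuyu.
Vowel deletion: no change.
So the correct form is sobubabchuyu, option (C).
(D) sobubuchuyu is wrong: it uses imperfective instead of habitual for aspect.
(A) sobubhuschuyu is wrong: it uses progressive instead of habitual for aspect.
(B) sobubchabyu is wrong: it has the affixes in the wrong order.

C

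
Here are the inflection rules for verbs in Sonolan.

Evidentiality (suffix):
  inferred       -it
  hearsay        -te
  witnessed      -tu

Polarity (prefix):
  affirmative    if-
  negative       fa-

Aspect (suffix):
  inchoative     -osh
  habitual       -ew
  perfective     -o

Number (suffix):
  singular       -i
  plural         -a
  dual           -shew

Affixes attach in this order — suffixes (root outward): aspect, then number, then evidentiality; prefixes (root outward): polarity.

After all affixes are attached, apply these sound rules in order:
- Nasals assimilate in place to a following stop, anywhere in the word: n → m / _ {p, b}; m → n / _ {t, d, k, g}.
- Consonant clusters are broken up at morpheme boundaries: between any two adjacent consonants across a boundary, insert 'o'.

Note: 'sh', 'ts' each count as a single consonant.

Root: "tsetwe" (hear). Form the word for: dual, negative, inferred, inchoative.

Attach aspect inchoative -osh → tsetweosh.
Attach polarity negative fa- → fatsetweosh.
Attach number dual -shew → fatsetweoshshew.
Attach evidentiality inferred -it → fatsetweoshshewit.
Nasal assimilation: no change.
Apply epenthesis: fatsetweoshshewit → fatsetweoshoshewit.

fatsetweoshoshewit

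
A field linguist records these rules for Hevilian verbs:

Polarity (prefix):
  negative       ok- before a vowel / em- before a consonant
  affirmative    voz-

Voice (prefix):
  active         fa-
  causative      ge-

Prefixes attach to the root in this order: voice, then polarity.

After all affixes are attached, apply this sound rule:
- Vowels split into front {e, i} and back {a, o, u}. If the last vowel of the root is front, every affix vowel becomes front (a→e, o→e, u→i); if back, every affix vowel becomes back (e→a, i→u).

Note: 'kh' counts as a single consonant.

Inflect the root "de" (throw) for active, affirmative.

Attach voice active fa- → fade.
Attach polarity affirmative voz- → vozfade.
Apply vowel harmony: vozfade → vezfede.

vezfede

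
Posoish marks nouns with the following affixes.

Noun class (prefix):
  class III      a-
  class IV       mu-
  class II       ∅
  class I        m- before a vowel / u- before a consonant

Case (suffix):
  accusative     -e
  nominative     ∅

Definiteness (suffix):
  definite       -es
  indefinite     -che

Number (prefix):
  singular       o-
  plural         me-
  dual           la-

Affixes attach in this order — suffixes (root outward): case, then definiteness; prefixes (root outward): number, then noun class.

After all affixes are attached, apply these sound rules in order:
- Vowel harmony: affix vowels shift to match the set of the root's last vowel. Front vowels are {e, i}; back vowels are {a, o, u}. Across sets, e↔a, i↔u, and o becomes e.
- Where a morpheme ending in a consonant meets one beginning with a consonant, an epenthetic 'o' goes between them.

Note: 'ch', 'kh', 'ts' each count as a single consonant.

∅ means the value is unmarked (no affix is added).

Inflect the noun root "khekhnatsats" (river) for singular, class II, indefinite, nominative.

okhekhnatsatsocha

case = nominative: zero marking, form stays khekhnatsats.
Attach number singular o- → okhekhnatsats.
Attach definiteness indefinite -che → okhekhnatsatsche.
noun class = class II: zero marking, form stays okhekhnatsatsche.
Apply vowel harmony: okhekhnatsatsche → okhekhnatsatscha.
Apply epenthesis: okhekhnatsatscha → okhekhnatsatsocha.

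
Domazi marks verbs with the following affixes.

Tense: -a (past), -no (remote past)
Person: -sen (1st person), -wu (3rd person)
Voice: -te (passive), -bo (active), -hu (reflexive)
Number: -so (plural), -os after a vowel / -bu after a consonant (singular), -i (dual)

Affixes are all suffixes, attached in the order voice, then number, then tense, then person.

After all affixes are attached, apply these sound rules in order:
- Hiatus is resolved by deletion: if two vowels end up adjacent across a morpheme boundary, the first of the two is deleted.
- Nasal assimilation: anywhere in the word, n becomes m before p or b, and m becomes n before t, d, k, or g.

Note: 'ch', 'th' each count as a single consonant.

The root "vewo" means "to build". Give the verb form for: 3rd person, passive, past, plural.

Attach voice passive -te → vewote.
Attach number plural -so → vewoteso.
Attach tense past -a → vewotesoa.
Attach person 3rd person -wu → vewotesoawu.
Apply vowel deletion: vewotesoawu → vewotesawu.
Nasal assimilation: no change.

vewotesawu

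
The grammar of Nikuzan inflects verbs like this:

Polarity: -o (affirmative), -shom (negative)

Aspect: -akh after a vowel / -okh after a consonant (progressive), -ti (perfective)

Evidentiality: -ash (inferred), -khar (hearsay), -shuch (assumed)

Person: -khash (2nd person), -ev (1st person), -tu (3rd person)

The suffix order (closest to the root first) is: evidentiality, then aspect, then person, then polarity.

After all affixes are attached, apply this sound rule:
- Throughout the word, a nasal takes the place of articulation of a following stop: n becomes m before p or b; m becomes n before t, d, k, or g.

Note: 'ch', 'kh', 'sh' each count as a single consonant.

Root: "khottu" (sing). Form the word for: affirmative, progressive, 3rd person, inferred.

khottuashokhtuo

Attach evidentiality inferred -ash → khottuash.
Attach aspect progressive -okh (after consonant 'sh') → khottuashokh.
Attach person 3rd person -tu → khottuashokhtu.
Attach polarity affirmative -o → khottuashokhtuo.
Nasal assimilation: no change.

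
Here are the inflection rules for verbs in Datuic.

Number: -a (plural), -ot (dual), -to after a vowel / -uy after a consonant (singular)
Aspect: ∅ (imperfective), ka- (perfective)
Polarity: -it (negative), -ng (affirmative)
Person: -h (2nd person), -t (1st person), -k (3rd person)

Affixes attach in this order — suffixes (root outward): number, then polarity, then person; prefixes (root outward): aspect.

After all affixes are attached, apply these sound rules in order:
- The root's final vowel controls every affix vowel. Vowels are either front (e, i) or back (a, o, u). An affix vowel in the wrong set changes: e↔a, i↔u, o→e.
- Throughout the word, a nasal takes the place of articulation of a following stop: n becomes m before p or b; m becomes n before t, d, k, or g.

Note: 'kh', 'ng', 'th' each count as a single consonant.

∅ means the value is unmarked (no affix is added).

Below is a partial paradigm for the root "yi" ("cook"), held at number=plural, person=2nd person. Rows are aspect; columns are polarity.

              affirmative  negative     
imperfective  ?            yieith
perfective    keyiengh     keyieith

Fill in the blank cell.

yiengh

Attach number plural -a → yia.
Attach polarity affirmative -ng → yiang.
aspect = imperfective: zero marking, form stays yiang.
Attach person 2nd person -h → yiangh.
Apply vowel harmony: yiangh → yiengh.
Nasal assimilation: no change.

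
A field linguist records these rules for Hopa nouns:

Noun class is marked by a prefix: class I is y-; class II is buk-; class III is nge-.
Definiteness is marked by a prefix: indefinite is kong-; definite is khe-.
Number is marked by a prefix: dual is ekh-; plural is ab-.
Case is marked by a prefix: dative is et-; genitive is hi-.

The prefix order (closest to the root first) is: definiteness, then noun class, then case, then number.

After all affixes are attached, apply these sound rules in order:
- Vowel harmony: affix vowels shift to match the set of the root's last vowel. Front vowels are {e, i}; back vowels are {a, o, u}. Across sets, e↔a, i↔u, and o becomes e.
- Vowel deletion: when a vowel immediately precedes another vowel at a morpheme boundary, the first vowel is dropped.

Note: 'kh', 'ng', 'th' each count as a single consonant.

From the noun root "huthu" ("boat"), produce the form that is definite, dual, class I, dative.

Attach definiteness definite khe- → khehuthu.
Attach noun class class I y- → ykhehuthu.
Attach case dative et- → etykhehuthu.
Attach number dual ekh- → ekhetykhehuthu.
Apply vowel harmony: ekhetykhehuthu → akhatykhahuthu.
Vowel deletion: no change.

akhatykhahuthu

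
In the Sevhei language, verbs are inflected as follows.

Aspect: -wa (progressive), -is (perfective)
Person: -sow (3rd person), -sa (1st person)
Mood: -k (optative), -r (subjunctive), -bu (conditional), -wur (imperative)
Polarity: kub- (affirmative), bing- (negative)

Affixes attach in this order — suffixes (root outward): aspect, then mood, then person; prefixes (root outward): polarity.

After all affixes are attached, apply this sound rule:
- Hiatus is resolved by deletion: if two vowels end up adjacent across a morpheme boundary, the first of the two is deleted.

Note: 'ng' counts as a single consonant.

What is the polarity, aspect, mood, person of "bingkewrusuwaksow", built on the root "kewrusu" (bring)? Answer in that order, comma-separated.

negative, progressive, optative, 3rd person

Segment: bing-kewrusu-wa-k-sow.
polarity: bing- → negative.
aspect: -wa → progressive.
mood: -k → optative.
person: -sow → 3rd person.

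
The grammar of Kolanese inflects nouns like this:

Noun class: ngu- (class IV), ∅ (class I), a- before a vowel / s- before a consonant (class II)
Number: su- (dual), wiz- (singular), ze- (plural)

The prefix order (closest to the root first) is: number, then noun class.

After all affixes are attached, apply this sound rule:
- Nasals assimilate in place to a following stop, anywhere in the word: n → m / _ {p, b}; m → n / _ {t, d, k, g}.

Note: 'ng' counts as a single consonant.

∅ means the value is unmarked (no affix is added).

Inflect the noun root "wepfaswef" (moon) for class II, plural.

Attach number plural ze- → zewepfaswef.
Attach noun class class II s- (before consonant 'z') → szewepfaswef.
Nasal assimilation: no change.

szewepfaswef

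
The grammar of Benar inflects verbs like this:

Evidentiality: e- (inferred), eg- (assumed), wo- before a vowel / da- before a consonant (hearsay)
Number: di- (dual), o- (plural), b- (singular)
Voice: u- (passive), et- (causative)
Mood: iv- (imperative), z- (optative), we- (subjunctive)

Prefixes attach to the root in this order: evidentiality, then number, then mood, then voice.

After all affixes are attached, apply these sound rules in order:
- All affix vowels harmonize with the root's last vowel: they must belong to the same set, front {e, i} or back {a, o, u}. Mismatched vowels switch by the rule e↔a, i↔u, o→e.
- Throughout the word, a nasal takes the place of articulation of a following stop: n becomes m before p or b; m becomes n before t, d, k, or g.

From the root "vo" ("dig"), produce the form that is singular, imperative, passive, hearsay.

uuvbdavo

Attach evidentiality hearsay da- (before consonant 'v') → davo.
Attach number singular b- → bdavo.
Attach mood imperative iv- → ivbdavo.
Attach voice passive u- → uivbdavo.
Apply vowel harmony: uivbdavo → uuvbdavo.
Nasal assimilation: no change.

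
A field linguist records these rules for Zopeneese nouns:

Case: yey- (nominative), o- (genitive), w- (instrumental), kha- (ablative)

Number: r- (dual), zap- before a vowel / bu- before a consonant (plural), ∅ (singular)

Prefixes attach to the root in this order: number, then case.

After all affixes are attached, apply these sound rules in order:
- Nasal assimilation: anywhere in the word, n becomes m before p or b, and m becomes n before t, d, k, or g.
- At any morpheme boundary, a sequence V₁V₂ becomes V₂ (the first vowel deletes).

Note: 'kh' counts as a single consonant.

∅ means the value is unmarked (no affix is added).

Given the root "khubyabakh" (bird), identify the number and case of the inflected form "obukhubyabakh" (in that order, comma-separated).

Segment: o-bu-khubyabakh.
number: zap/bu- → plural.
case: o- → genitive.

plural, genitive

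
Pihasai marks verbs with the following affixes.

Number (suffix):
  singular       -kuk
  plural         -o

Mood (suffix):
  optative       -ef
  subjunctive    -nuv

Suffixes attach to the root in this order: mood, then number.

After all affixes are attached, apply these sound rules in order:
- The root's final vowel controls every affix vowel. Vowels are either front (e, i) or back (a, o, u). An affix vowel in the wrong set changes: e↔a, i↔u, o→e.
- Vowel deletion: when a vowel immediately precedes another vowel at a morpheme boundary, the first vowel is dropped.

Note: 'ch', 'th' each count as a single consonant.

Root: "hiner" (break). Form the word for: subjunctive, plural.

hinernive

Attach mood subjunctive -nuv → hinernuv.
Attach number plural -o → hinernuvo.
Apply vowel harmony: hinernuvo → hinernive.
Vowel deletion: no change.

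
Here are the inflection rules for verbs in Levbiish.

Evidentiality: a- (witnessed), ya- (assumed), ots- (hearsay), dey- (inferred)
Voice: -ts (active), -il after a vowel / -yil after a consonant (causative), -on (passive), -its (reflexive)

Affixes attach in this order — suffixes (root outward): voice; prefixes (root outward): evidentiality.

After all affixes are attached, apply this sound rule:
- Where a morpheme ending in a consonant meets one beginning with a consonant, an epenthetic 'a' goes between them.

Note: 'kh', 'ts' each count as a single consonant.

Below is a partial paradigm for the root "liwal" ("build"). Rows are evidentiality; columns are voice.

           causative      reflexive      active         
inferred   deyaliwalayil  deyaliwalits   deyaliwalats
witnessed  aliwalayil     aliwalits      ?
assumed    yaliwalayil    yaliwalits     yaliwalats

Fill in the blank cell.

aliwalats

Attach evidentiality witnessed a- → aliwal.
Attach voice active -ts → aliwalts.
Apply epenthesis: aliwalts → aliwalats.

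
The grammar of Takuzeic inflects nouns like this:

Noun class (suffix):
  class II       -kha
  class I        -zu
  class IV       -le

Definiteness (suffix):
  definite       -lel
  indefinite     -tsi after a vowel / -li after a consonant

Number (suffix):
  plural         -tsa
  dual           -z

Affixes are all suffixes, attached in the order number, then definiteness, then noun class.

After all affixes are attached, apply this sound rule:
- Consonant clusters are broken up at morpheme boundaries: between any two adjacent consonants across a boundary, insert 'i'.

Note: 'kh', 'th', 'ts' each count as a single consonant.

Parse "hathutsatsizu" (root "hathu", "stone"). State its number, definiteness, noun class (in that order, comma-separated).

plural, indefinite, class I

Segment: hathu-tsa-tsi-zu.
number: -tsa → plural.
definiteness: -tsi/li → indefinite.
noun class: -zu → class I.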